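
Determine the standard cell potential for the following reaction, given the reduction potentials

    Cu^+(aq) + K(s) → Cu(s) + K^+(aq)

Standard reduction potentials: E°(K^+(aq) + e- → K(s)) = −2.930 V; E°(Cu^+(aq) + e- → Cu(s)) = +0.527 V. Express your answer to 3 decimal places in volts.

+3.457 V

In the reaction as written, Cu^+(aq) is reduced (cathode) and K^+(aq) is produced by oxidation at the anode.
E°cell = E°(cathode) − E°(anode) = +0.527 − (−2.930) = +3.457 V.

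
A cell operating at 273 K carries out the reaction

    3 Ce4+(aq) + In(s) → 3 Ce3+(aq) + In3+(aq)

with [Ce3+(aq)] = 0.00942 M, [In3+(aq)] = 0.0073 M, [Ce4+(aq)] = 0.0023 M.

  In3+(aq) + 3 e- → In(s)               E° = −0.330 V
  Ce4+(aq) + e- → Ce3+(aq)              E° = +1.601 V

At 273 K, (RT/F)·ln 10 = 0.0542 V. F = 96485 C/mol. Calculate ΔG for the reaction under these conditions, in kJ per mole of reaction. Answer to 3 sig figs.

−561 kJ/mol

With Ce⁴⁺/Ce³⁺ reduced at the cathode, E°cell = +1.601 − (−0.330) = +1.931 V and n = 3.
Q = ([Ce3+(aq)]^3·[In3+(aq)]) / [Ce4+(aq)]^3 = 0.502, so log Q = −0.300 and E = +1.931 − (0.0542/3)(−0.300) = +1.9364 V.
ΔG = −nFE = −(3)(96485)(+1.9364) J/mol = −561 kJ/mol.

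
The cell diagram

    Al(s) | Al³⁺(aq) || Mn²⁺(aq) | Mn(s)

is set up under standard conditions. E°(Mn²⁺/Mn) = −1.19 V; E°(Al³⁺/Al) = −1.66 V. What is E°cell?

By convention the left-hand electrode in cell notation is the anode (oxidation) and the right-hand electrode is the cathode (reduction).
E°cell = E°(right) − E°(left) = −1.19 − (−1.66) = +0.47 V.

+0.47 V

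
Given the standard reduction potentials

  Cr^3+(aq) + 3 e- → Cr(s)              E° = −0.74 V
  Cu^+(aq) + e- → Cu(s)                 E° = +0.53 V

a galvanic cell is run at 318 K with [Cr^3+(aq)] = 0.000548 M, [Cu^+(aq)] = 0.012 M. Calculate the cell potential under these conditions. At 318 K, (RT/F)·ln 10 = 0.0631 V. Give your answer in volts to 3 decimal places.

+1.217 V

Since E°(Cu⁺/Cu) > E°(Cr³⁺/Cr), Cu⁺/Cu serves as the cathode.
The standard potential is +0.53 − (−0.74) = +1.27 V and the balanced reaction transfers n = 3 electrons.
Balancing gives 3 Cu^+(aq) + Cr(s) → 3 Cu(s) + Cr^3+(aq); hence Q = [Cr^3+(aq)] / [Cu^+(aq)]^3 = 317 (log Q = 2.501).
Applying E = E° − (RT ln10/nF)·log Q gives +1.27 − (0.0631/3)(2.501) = +1.217 V.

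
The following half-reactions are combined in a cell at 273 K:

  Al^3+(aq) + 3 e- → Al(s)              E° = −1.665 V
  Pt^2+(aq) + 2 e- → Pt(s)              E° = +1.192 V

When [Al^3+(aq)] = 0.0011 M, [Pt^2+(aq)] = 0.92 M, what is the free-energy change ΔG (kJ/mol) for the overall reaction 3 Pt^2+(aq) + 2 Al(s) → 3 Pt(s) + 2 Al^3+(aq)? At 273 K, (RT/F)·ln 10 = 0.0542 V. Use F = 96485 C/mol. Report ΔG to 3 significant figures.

−1680 kJ/mol

With Pt²⁺/Pt reduced at the cathode, E°cell = +1.192 − (−1.665) = +2.857 V and n = 6.
Here Q = [Al^3+(aq)]^2 / [Pt^2+(aq)]^3 = 1.55×10^−6 (log Q = −5.809), giving E = +2.857 − (0.0542/6)·(−5.809) = +2.9095 V.
Finally ΔG = −nFE = −(6)(96485 C/mol)(+2.9095 V) = −1680 kJ/mol.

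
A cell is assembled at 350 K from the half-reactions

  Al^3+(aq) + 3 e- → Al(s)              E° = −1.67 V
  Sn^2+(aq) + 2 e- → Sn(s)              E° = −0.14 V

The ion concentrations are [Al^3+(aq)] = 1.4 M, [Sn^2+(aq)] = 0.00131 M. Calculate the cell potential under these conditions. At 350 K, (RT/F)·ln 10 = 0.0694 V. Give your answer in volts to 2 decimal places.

Sn²⁺/Sn is reduced (cathode, E° = −0.14 V) and Al³⁺/Al is oxidized (anode).
The standard potential is −0.14 − (−1.67) = +1.53 V and the balanced reaction transfers n = 6 electrons.
The balanced reaction is 3 Sn^2+(aq) + 2 Al(s) → 3 Sn(s) + 2 Al^3+(aq), so Q = [Al^3+(aq)]^2 / [Sn^2+(aq)]^3 = 8.72×10^8 and log Q = 8.940.
E = E° − (0.0694/n)·log Q = +1.53 − (0.0694/6)(8.940) = +1.43 V.

+1.43 V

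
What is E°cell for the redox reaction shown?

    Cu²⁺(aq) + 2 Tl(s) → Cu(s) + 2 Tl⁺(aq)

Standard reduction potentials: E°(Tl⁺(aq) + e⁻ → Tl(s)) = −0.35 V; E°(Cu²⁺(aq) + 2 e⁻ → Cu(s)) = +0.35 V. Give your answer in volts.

+0.70 V

Cu²⁺(aq) gains electrons, so the Cu²⁺/Cu couple is the cathode; the Tl⁺/Tl couple is the anode.
E°cell = E°(cathode) − E°(anode) = +0.35 − (−0.35) = +0.70 V.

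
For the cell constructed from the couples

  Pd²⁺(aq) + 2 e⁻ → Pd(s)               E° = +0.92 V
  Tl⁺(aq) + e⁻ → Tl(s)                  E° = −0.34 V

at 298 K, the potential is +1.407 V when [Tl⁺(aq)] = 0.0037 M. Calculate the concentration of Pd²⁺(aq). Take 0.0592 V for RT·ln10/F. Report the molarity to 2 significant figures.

1.3 M

Pd²⁺/Pd is the cathode (higher E°); E°cell = +0.92 − (−0.34) = +1.26 V with n = 2.
Since E = E° − (0.0592/n)·log Q, log Q = n(E° − E)/0.0592 = −4.966.
For Pd²⁺(aq) + 2 Tl(s) → Pd(s) + 2 Tl⁺(aq), the reaction quotient is Q = [Tl⁺(aq)]^2 / [Pd²⁺(aq)].
Isolating [Pd²⁺(aq)] in Q = 10^{−4.966} yields log [Pd²⁺(aq)] = 0.102, i.e. 1.3 M.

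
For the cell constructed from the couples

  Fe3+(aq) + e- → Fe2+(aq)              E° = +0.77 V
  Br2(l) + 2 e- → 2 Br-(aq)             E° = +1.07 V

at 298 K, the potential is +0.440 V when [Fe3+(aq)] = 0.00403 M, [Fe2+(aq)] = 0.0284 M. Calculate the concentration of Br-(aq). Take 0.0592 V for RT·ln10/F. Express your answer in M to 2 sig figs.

0.030 M

Br₂/Br⁻ is the cathode (higher E°); E°cell = +1.07 − (+0.77) = +0.30 V with n = 2.
From the Nernst equation, log Q = n(E° − E)/0.0592 = 2·(+0.30 − (+0.440))/0.0592 = −4.730.
Balancing electrons gives Br2(l) + 2 Fe2+(aq) → 2 Br-(aq) + 2 Fe3+(aq); thus Q = ([Br-(aq)]^2·[Fe3+(aq)]^2) / [Fe2+(aq)]^2.
Solving for the unknown gives log [Br-(aq)] = −1.517, so [Br-(aq)] ≈ 0.030 M.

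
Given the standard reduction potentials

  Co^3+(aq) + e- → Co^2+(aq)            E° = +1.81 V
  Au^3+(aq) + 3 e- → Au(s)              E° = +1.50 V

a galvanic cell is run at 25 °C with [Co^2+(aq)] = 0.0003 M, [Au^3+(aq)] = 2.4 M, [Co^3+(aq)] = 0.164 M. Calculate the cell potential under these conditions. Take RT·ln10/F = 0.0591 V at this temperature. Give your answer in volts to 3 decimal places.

+0.464 V

Co³⁺/Co²⁺ is reduced (cathode, E° = +1.81 V) and Au³⁺/Au is oxidized (anode).
The standard potential is +1.81 − (+1.50) = +0.31 V and the balanced reaction transfers n = 3 electrons.
The balanced reaction is 3 Co^3+(aq) + Au(s) → 3 Co^2+(aq) + Au^3+(aq), so Q = ([Co^2+(aq)]^3·[Au^3+(aq)]) / [Co^3+(aq)]^3 = 1.47×10^−8 and log Q = −7.833.
E = E° − (0.0591/n)·log Q = +0.31 − (0.0591/3)(−7.833) = +0.464 V.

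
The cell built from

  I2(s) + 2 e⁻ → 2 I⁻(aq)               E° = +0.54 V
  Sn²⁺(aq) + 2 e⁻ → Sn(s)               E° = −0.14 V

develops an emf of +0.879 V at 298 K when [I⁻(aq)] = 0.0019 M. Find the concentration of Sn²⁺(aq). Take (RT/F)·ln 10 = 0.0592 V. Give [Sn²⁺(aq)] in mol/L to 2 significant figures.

The I₂/I⁻ couple has the larger reduction potential, so it is the cathode: E°cell = +0.54 − (−0.14) = +0.68 V and n = 2.
Rearranging E = E° − (0.0592/n)·log Q gives log Q = 2(+0.68 − (+0.879))/0.0592 = −6.723.
The balanced reaction is I2(s) + Sn(s) → 2 I⁻(aq) + Sn²⁺(aq), so Q = [I⁻(aq)]^2·[Sn²⁺(aq)].
Solving for the unknown gives log [Sn²⁺(aq)] = −1.281, so [Sn²⁺(aq)] ≈ 0.052 M.

0.052 M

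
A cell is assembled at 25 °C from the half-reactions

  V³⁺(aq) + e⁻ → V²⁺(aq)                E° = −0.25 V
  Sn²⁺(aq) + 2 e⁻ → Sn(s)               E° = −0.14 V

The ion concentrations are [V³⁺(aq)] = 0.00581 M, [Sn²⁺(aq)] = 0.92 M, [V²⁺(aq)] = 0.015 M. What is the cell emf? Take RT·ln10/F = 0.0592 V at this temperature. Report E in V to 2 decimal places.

Sn²⁺/Sn is reduced (cathode, E° = −0.14 V) and V³⁺/V²⁺ is oxidized (anode).
E°cell = −0.14 − (−0.25) = +0.11 V, with n = 2 electrons transferred.
For the overall reaction Sn²⁺(aq) + 2 V²⁺(aq) → Sn(s) + 2 V³⁺(aq), Q = [V³⁺(aq)]^2 / ([Sn²⁺(aq)]·[V²⁺(aq)]^2) = 0.163, giving log Q = −0.788.
By the Nernst equation, E = +0.11 − (0.0592/2)·(−0.788) = +0.13 V.

+0.13 V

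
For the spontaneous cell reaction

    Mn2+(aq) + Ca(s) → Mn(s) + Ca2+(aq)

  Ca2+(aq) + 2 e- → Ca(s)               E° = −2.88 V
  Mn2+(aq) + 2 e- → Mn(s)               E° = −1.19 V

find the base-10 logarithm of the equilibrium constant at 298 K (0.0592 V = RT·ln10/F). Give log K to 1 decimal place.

log K = 57.1

The Mn²⁺/Mn couple is reduced (cathode); E°cell = −1.19 − (−2.88) = +1.69 V with n = 2.
At equilibrium E = 0, so log K = nE°cell / 0.0592 = (2)(+1.69) / 0.0592 = 57.1.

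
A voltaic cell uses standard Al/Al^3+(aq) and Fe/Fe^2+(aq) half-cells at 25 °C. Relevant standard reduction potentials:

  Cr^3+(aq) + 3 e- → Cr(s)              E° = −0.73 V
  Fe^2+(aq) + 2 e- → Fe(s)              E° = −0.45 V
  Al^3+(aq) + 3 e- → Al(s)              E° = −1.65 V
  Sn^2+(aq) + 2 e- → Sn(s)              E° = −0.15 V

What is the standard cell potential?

+1.20 V

Of the two couples in this cell, the one with the more positive reduction potential is reduced at the cathode: here that is Fe²⁺/Fe (−0.45 V); Al³⁺/Al (−1.65 V) is the anode.
E°cell = E°(cathode) − E°(anode) = −0.45 − (−1.65) = +1.20 V.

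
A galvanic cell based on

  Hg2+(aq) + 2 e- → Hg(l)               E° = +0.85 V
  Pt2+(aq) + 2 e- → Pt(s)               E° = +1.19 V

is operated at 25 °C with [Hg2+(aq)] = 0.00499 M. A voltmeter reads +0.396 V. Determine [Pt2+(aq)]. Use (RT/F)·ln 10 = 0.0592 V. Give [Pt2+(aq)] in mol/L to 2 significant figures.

The Pt²⁺/Pt couple has the larger reduction potential, so it is the cathode: E°cell = +1.19 − (+0.85) = +0.34 V and n = 2.
Rearranging E = E° − (0.0592/n)·log Q gives log Q = 2(+0.34 − (+0.396))/0.0592 = −1.892.
The balanced reaction is Pt2+(aq) + Hg(l) → Pt(s) + Hg2+(aq), so Q = [Hg2+(aq)] / [Pt2+(aq)].
Substituting the known concentrations and solving, log [Pt2+(aq)] = −0.410 and [Pt2+(aq)] = 0.39 M.

0.39 M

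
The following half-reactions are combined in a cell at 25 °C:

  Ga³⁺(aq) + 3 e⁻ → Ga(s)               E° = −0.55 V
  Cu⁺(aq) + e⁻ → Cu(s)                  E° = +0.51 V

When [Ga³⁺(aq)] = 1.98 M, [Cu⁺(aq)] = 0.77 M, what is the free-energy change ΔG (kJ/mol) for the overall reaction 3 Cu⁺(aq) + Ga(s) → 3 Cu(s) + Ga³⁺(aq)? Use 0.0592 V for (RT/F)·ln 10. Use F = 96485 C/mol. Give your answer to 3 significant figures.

With Cu⁺/Cu reduced at the cathode, E°cell = +0.51 − (−0.55) = +1.06 V and n = 3.
Here Q = [Ga³⁺(aq)] / [Cu⁺(aq)]^3 = 4.34 (log Q = 0.637), giving E = +1.06 − (0.0592/3)·(0.637) = +1.0474 V.
Finally ΔG = −nFE = −(3)(96485 C/mol)(+1.0474 V) = −303 kJ/mol.

−303 kJ/mol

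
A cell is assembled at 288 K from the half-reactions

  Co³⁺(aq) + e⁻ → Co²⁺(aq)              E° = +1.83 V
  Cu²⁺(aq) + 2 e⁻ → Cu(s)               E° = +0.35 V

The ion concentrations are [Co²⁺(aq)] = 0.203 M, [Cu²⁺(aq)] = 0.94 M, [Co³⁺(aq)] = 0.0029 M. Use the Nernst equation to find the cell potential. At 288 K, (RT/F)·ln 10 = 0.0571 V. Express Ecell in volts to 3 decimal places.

+1.375 V

Co³⁺/Co²⁺ is reduced (cathode, E° = +1.83 V) and Cu²⁺/Cu is oxidized (anode).
E°cell = E°cat − E°an = +1.83 − (+0.35) = +1.48 V; n = 2.
The balanced reaction is 2 Co³⁺(aq) + Cu(s) → 2 Co²⁺(aq) + Cu²⁺(aq), so Q = ([Co²⁺(aq)]^2·[Cu²⁺(aq)]) / [Co³⁺(aq)]^2 = 4.61×10^3 and log Q = 3.663.
By the Nernst equation, E = +1.48 − (0.0571/2)·(3.663) = +1.375 V.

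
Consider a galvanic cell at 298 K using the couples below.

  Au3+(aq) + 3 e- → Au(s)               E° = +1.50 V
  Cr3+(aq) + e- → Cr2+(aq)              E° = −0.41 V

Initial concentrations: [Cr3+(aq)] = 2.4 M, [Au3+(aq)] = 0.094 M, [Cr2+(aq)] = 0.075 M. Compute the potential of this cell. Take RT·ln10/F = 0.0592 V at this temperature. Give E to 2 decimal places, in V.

+1.80 V

Au³⁺/Au is reduced (cathode, E° = +1.50 V) and Cr³⁺/Cr²⁺ is oxidized (anode).
The standard potential is +1.50 − (−0.41) = +1.91 V and the balanced reaction transfers n = 3 electrons.
The balanced reaction is Au3+(aq) + 3 Cr2+(aq) → Au(s) + 3 Cr3+(aq), so Q = [Cr3+(aq)]^3 / ([Au3+(aq)]·[Cr2+(aq)]^3) = 3.49×10^5 and log Q = 5.542.
By the Nernst equation, E = +1.91 − (0.0592/3)·(5.542) = +1.80 V.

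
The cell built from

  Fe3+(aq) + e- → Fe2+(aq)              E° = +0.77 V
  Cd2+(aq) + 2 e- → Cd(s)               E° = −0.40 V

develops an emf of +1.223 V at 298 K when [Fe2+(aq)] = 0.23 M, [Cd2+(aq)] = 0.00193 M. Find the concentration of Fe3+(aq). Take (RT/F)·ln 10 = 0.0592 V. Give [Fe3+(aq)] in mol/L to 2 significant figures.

Fe³⁺/Fe²⁺ is the cathode (higher E°); E°cell = +0.77 − (−0.40) = +1.17 V with n = 2.
Rearranging E = E° − (0.0592/n)·log Q gives log Q = 2(+1.17 − (+1.223))/0.0592 = −1.791.
The balanced reaction is 2 Fe3+(aq) + Cd(s) → 2 Fe2+(aq) + Cd2+(aq), so Q = ([Fe2+(aq)]^2·[Cd2+(aq)]) / [Fe3+(aq)]^2.
Solving for the unknown gives log [Fe3+(aq)] = −1.100, so [Fe3+(aq)] ≈ 0.079 M.

0.079 M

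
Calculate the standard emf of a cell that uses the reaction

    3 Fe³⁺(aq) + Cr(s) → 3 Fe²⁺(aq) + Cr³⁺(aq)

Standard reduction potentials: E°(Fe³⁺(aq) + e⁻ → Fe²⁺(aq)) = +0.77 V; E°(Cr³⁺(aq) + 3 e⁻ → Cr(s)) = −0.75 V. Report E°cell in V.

In the reaction as written, Fe³⁺(aq) is reduced (cathode) and Cr³⁺(aq) is produced by oxidation at the anode.
E°cell = E°(cathode) − E°(anode) = +0.77 − (−0.75) = +1.52 V.
The positive value indicates the reaction is spontaneous as written.

+1.52 V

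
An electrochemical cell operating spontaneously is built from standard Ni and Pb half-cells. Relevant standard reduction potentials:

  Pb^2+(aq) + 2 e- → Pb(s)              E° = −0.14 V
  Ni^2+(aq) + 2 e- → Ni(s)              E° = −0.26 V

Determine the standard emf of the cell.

+0.12 V

The Pb²⁺/Pb couple has the higher E°, so Pb ion is reduced (cathode) and Ni is oxidized (anode).
E°cell = E°(cathode) − E°(anode) = −0.14 − (−0.26) = +0.12 V.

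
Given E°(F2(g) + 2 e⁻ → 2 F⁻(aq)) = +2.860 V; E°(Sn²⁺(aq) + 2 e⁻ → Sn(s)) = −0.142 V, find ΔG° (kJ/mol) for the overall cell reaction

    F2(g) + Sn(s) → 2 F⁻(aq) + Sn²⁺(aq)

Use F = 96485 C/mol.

In the reaction as written F2(g) is reduced, so the F₂/F⁻ couple is the cathode and Sn²⁺/Sn is the anode.
E°cell = +2.860 − (−0.142) = +3.002 V; balancing electrons gives n = 2.
ΔG° = −nFE°cell = −(2)(96485)(+3.002) J/mol = −579 kJ/mol.

−579 kJ/mol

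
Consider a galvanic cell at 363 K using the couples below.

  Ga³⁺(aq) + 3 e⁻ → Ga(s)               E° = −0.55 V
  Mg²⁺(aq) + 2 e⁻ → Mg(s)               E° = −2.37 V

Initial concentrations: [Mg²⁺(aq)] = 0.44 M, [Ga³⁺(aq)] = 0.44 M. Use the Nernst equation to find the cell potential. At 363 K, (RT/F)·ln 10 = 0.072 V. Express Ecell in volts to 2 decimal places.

+1.82 V

Since E°(Ga³⁺/Ga) > E°(Mg²⁺/Mg), Ga³⁺/Ga serves as the cathode.
The standard potential is −0.55 − (−2.37) = +1.82 V and the balanced reaction transfers n = 6 electrons.
For the overall reaction 2 Ga³⁺(aq) + 3 Mg(s) → 2 Ga(s) + 3 Mg²⁺(aq), Q = [Mg²⁺(aq)]^3 / [Ga³⁺(aq)]^2 = 0.44, giving log Q = −0.357.
Applying E = E° − (RT ln10/nF)·log Q gives +1.82 − (0.072/6)(−0.357) = +1.82 V.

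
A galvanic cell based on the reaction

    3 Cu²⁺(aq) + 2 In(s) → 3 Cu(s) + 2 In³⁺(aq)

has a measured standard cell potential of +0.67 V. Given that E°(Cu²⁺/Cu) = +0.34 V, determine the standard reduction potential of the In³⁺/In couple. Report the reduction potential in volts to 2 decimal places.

−0.33 V

In the reaction as written the Cu²⁺/Cu couple is reduced (cathode) and In³⁺/In is oxidized (anode), so E°cell = E°(Cu²⁺/Cu) − E°(In³⁺/In).
E°(In³⁺/In) = E°(cathode) − E°cell = +0.34 − (+0.67) = −0.33 V.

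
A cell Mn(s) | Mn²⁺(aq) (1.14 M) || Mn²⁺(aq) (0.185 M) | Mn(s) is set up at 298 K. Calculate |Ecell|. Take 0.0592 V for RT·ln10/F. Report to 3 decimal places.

For a concentration cell E°cell = 0, since both electrodes use the same couple.
The compartment with the higher Mn²⁺(aq) concentration (1.14 M) acts as the cathode; ions are reduced there and produced at the dilute (0.185 M) anode.
With n = 2, Ecell = −(0.0592/2)·log([dilute]/[conc]) = −(0.0592/2)·log(0.185/1.14) = +0.023 V.

0.023 V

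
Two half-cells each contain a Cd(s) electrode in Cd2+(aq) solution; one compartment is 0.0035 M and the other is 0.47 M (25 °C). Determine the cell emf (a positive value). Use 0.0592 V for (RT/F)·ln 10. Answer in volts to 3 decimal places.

For a concentration cell E°cell = 0, since both electrodes use the same couple.
The compartment with the higher Cd2+(aq) concentration (0.47 M) acts as the cathode; ions are reduced there and produced at the dilute (0.0035 M) anode.
With n = 2, Ecell = −(0.0592/2)·log([dilute]/[conc]) = −(0.0592/2)·log(0.0035/0.47) = +0.063 V.

0.063 V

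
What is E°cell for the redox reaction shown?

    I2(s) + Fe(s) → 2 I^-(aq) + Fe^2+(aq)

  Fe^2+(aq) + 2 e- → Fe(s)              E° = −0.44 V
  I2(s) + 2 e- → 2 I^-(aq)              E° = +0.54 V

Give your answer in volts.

+0.98 V

I2(s) gains electrons, so the I₂/I⁻ couple is the cathode; the Fe²⁺/Fe couple is the anode.
E°cell = E°(cathode) − E°(anode) = +0.54 − (−0.44) = +0.98 V.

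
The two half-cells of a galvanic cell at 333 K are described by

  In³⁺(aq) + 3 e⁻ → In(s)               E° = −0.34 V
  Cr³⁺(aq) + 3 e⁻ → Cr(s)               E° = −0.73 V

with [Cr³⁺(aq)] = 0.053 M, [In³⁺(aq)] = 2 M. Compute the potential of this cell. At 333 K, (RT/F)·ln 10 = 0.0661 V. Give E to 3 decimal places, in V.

The In³⁺/In couple has the more positive E°, so it is the cathode; Cr³⁺/Cr is the anode.
E°cell = E°cat − E°an = −0.34 − (−0.73) = +0.39 V; n = 3.
The balanced reaction is In³⁺(aq) + Cr(s) → In(s) + Cr³⁺(aq), so Q = [Cr³⁺(aq)] / [In³⁺(aq)] = 0.0265 and log Q = −1.577.
E = E° − (0.0661/n)·log Q = +0.39 − (0.0661/3)(−1.577) = +0.425 V.

+0.425 V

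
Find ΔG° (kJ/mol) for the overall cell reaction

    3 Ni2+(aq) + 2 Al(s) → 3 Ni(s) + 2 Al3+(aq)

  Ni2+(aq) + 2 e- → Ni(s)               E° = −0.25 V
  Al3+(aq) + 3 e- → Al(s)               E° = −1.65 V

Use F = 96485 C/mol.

In the reaction as written Ni2+(aq) is reduced, so the Ni²⁺/Ni couple is the cathode and Al³⁺/Al is the anode.
E°cell = −0.25 − (−1.65) = +1.40 V; balancing electrons gives n = 6.
ΔG° = −nFE°cell = −(6)(96485)(+1.40) J/mol = −810 kJ/mol.

−810 kJ/mol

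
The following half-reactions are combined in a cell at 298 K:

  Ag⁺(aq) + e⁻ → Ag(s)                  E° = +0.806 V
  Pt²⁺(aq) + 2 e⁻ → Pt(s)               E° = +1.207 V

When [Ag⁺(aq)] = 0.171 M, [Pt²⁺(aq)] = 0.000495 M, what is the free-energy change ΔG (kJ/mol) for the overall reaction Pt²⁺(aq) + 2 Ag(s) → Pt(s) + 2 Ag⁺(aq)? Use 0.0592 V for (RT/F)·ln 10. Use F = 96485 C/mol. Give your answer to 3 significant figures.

E°cell = +1.207 − (+0.806) = +0.401 V; the balanced reaction transfers n = 2 electrons.
Here Q = [Ag⁺(aq)]^2 / [Pt²⁺(aq)] = 59.1 (log Q = 1.771), giving E = +0.401 − (0.0592/2)·(1.771) = +0.3486 V.
ΔG = −nFE = −(2)(96485)(+0.3486) J/mol = −67.3 kJ/mol.

−67.3 kJ/mol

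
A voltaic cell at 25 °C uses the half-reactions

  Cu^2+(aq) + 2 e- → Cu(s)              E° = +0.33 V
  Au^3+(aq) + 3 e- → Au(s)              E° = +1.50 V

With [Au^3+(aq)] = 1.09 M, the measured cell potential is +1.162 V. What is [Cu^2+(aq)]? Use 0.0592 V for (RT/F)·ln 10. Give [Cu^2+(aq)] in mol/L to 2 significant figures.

Au³⁺/Au is the cathode (higher E°); E°cell = +1.50 − (+0.33) = +1.17 V with n = 6.
Since E = E° − (0.0592/n)·log Q, log Q = n(E° − E)/0.0592 = 0.811.
For 2 Au^3+(aq) + 3 Cu(s) → 2 Au(s) + 3 Cu^2+(aq), the reaction quotient is Q = [Cu^2+(aq)]^3 / [Au^3+(aq)]^2.
Substituting the known concentrations and solving, log [Cu^2+(aq)] = 0.295 and [Cu^2+(aq)] = 2.0 M.

2.0 M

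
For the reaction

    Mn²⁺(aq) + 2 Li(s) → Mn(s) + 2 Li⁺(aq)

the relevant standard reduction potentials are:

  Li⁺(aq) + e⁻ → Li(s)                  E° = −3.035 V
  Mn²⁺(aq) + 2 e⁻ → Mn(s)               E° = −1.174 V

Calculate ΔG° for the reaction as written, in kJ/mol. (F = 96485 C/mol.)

−359 kJ/mol

In the reaction as written Mn²⁺(aq) is reduced, so the Mn²⁺/Mn couple is the cathode and Li⁺/Li is the anode.
E°cell = −1.174 − (−3.035) = +1.861 V; balancing electrons gives n = 2.
ΔG° = −nFE°cell = −(2)(96485)(+1.861) J/mol = −359 kJ/mol.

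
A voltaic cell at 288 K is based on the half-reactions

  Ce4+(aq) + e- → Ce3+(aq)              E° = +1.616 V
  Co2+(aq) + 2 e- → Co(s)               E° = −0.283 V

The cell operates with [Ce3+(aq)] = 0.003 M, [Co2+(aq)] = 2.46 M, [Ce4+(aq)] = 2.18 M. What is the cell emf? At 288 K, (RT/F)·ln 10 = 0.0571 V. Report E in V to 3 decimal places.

+2.051 V

The Ce⁴⁺/Ce³⁺ couple has the more positive E°, so it is the cathode; Co²⁺/Co is the anode.
The standard potential is +1.616 − (−0.283) = +1.899 V and the balanced reaction transfers n = 2 electrons.
The balanced reaction is 2 Ce4+(aq) + Co(s) → 2 Ce3+(aq) + Co2+(aq), so Q = ([Ce3+(aq)]^2·[Co2+(aq)]) / [Ce4+(aq)]^2 = 4.66×10^−6 and log Q = −5.332.
E = E° − (0.0571/n)·log Q = +1.899 − (0.0571/2)(−5.332) = +2.051 V.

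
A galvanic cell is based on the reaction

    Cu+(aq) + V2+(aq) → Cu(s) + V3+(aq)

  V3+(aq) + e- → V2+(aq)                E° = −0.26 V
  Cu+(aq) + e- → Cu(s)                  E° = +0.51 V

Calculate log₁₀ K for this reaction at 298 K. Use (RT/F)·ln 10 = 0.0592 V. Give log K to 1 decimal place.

log K = 13.0

The Cu⁺/Cu couple is reduced (cathode); E°cell = +0.51 − (−0.26) = +0.77 V with n = 1.
At equilibrium E = 0, so log K = nE°cell / 0.0592 = (1)(+0.77) / 0.0592 = 13.0.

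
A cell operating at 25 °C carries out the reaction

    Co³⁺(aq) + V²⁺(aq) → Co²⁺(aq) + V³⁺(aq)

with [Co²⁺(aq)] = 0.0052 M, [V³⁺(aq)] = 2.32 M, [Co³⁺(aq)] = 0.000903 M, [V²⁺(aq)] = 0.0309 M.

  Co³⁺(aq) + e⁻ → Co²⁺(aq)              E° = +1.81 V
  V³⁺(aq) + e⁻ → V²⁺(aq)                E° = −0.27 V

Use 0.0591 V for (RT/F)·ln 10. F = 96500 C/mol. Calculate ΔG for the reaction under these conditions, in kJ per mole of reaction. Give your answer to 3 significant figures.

The standard cell potential is +1.81 − (−0.27) = +2.08 V, with n = 1 electron in the balanced equation.
Here Q = ([Co²⁺(aq)]·[V³⁺(aq)]) / ([Co³⁺(aq)]·[V²⁺(aq)]) = 432 (log Q = 2.636), giving E = +2.08 − (0.0591/1)·(2.636) = +1.9242 V.
Then ΔG = −nFE = −1 × 96500 × +1.9242 J/mol = −186 kJ/mol.

−186 kJ/mol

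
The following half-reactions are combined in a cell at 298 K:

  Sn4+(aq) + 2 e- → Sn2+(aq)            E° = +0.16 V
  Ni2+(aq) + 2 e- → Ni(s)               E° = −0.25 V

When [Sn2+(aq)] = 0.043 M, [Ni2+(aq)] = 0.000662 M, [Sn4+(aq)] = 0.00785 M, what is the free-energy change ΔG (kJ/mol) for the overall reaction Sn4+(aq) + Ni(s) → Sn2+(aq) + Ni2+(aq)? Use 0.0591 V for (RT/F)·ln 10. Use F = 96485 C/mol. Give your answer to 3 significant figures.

The standard cell potential is +0.16 − (−0.25) = +0.41 V, with n = 2 electrons in the balanced equation.
The reaction quotient is ([Sn2+(aq)]·[Ni2+(aq)]) / [Sn4+(aq)] = 0.00363; by Nernst, E = +0.41 − (0.0591/2)(−2.441) = +0.4821 V.
Finally ΔG = −nFE = −(2)(96485 C/mol)(+0.4821 V) = −93.0 kJ/mol.

−93.0 kJ/mol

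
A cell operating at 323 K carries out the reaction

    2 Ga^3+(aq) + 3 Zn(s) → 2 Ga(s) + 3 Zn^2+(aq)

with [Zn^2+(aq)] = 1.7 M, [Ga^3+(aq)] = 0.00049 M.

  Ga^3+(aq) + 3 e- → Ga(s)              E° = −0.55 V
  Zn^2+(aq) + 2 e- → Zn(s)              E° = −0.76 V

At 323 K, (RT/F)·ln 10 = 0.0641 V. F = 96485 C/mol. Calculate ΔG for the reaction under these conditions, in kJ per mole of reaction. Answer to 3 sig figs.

−76.4 kJ/mol

The standard cell potential is −0.55 − (−0.76) = +0.21 V, with n = 6 electrons in the balanced equation.
Q = [Zn^2+(aq)]^3 / [Ga^3+(aq)]^2 = 2.05×10^7, so log Q = 7.311 and E = +0.21 − (0.0641/6)(7.311) = +0.1319 V.
Finally ΔG = −nFE = −(6)(96485 C/mol)(+0.1319 V) = −76.4 kJ/mol.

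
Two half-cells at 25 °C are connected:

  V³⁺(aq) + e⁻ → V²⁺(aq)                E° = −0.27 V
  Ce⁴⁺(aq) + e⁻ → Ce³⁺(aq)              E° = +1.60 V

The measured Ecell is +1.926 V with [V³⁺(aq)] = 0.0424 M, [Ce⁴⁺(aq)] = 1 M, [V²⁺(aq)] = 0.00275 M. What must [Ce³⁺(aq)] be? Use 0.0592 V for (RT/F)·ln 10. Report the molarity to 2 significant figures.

0.0073 M

With Ce⁴⁺/Ce³⁺ at the cathode and V³⁺/V²⁺ at the anode, E°cell = +1.60 − (−0.27) = +1.87 V (n = 1).
From the Nernst equation, log Q = n(E° − E)/0.0592 = 1·(+1.87 − (+1.926))/0.0592 = −0.946.
The balanced reaction is Ce⁴⁺(aq) + V²⁺(aq) → Ce³⁺(aq) + V³⁺(aq), so Q = ([Ce³⁺(aq)]·[V³⁺(aq)]) / ([Ce⁴⁺(aq)]·[V²⁺(aq)]).
Substituting the known concentrations and solving, log [Ce³⁺(aq)] = −2.134 and [Ce³⁺(aq)] = 0.0073 M.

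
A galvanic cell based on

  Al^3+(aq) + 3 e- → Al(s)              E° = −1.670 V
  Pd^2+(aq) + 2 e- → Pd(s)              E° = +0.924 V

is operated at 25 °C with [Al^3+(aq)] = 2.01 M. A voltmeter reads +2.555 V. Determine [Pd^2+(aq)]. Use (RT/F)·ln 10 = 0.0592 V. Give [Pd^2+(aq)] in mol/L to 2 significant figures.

0.077 M

The Pd²⁺/Pd couple has the larger reduction potential, so it is the cathode: E°cell = +0.924 − (−1.670) = +2.594 V and n = 6.
Rearranging E = E° − (0.0592/n)·log Q gives log Q = 6(+2.594 − (+2.555))/0.0592 = 3.953.
The balanced reaction is 3 Pd^2+(aq) + 2 Al(s) → 3 Pd(s) + 2 Al^3+(aq), so Q = [Al^3+(aq)]^2 / [Pd^2+(aq)]^3.
Isolating [Pd^2+(aq)] in Q = 10^{3.953} yields log [Pd^2+(aq)] = −1.116, i.e. 0.077 M.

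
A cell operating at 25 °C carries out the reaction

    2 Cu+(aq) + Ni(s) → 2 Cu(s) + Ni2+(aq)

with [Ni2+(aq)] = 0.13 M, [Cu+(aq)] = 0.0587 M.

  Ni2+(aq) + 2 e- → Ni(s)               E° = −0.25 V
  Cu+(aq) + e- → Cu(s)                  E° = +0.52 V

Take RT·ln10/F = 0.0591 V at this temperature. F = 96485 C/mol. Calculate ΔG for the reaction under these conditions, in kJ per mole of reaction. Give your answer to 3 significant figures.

−140 kJ/mol

The standard cell potential is +0.52 − (−0.25) = +0.77 V, with n = 2 electrons in the balanced equation.
Q = [Ni2+(aq)] / [Cu+(aq)]^2 = 37.7, so log Q = 1.577 and E = +0.77 − (0.0591/2)(1.577) = +0.7234 V.
ΔG = −nFE = −(2)(96485)(+0.7234) J/mol = −140 kJ/mol.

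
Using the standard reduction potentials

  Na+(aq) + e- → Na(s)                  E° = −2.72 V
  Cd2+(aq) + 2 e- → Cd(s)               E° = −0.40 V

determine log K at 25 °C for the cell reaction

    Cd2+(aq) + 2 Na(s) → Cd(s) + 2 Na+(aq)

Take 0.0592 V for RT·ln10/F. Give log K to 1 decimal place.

The Cd²⁺/Cd couple is reduced (cathode); E°cell = −0.40 − (−2.72) = +2.32 V with n = 2.
At equilibrium E = 0, so log K = nE°cell / 0.0592 = (2)(+2.32) / 0.0592 = 78.4.

log K = 78.4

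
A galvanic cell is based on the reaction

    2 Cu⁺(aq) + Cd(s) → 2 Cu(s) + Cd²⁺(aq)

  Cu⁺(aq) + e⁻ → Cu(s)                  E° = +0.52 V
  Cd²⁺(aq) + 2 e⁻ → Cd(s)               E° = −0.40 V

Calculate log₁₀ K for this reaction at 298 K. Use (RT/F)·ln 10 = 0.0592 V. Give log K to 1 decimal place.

The Cu⁺/Cu couple is reduced (cathode); E°cell = +0.52 − (−0.40) = +0.92 V with n = 2.
At equilibrium E = 0, so log K = nE°cell / 0.0592 = (2)(+0.92) / 0.0592 = 31.1.

log K = 31.1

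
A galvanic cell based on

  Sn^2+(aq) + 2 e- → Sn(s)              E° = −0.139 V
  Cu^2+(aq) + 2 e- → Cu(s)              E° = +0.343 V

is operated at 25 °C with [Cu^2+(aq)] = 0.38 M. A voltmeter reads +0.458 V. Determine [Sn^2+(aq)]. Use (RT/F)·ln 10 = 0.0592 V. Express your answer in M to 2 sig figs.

2.5 M

Cu²⁺/Cu is the cathode (higher E°); E°cell = +0.343 − (−0.139) = +0.482 V with n = 2.
From the Nernst equation, log Q = n(E° − E)/0.0592 = 2·(+0.482 − (+0.458))/0.0592 = 0.811.
The balanced reaction is Cu^2+(aq) + Sn(s) → Cu(s) + Sn^2+(aq), so Q = [Sn^2+(aq)] / [Cu^2+(aq)].
Isolating [Sn^2+(aq)] in Q = 10^{0.811} yields log [Sn^2+(aq)] = 0.391, i.e. 2.5 M.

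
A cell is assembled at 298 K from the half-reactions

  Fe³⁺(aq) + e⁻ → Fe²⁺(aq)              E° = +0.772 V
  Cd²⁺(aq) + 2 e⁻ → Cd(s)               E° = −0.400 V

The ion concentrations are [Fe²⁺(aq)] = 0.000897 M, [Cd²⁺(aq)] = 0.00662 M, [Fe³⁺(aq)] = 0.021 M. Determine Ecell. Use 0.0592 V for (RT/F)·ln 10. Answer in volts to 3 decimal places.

+1.318 V

Since E°(Fe³⁺/Fe²⁺) > E°(Cd²⁺/Cd), Fe³⁺/Fe²⁺ serves as the cathode.
The standard potential is +0.772 − (−0.400) = +1.172 V and the balanced reaction transfers n = 2 electrons.
The balanced reaction is 2 Fe³⁺(aq) + Cd(s) → 2 Fe²⁺(aq) + Cd²⁺(aq), so Q = ([Fe²⁺(aq)]^2·[Cd²⁺(aq)]) / [Fe³⁺(aq)]^2 = 1.21×10^−5 and log Q = −4.918.
Applying E = E° − (RT ln10/nF)·log Q gives +1.172 − (0.0592/2)(−4.918) = +1.318 V.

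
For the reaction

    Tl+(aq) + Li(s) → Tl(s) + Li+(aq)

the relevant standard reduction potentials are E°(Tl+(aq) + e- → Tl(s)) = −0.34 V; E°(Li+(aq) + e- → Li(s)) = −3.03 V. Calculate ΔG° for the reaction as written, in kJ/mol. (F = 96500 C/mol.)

In the reaction as written Tl+(aq) is reduced, so the Tl⁺/Tl couple is the cathode and Li⁺/Li is the anode.
E°cell = −0.34 − (−3.03) = +2.69 V; balancing electrons gives n = 1.
ΔG° = −nFE°cell = −(1)(96500)(+2.69) J/mol = −260 kJ/mol.

−260 kJ/mol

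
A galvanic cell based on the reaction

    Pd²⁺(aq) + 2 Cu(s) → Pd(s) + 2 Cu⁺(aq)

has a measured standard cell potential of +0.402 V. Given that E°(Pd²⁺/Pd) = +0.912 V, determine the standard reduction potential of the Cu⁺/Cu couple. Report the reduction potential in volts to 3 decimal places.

+0.510 V

In the reaction as written the Pd²⁺/Pd couple is reduced (cathode) and Cu⁺/Cu is oxidized (anode), so E°cell = E°(Pd²⁺/Pd) − E°(Cu⁺/Cu).
E°(Cu⁺/Cu) = E°(cathode) − E°cell = +0.912 − (+0.402) = +0.510 V.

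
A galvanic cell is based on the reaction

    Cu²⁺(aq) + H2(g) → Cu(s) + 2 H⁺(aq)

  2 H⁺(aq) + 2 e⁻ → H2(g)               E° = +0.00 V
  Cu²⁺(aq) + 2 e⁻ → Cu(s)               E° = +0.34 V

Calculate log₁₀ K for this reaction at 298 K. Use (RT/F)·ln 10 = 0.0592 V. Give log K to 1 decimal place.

log K = 11.5

The Cu²⁺/Cu couple is reduced (cathode); E°cell = +0.34 − (+0.00) = +0.34 V with n = 2.
At equilibrium E = 0, so log K = nE°cell / 0.0592 = (2)(+0.34) / 0.0592 = 11.5.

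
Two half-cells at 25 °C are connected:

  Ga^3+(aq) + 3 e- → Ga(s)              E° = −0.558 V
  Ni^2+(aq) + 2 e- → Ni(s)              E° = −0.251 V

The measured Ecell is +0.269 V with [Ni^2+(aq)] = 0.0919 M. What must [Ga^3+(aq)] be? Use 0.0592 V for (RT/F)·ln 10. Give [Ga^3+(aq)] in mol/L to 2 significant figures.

Ni²⁺/Ni is the cathode (higher E°); E°cell = −0.251 − (−0.558) = +0.307 V with n = 6.
Since E = E° − (0.0592/n)·log Q, log Q = n(E° − E)/0.0592 = 3.851.
For 3 Ni^2+(aq) + 2 Ga(s) → 3 Ni(s) + 2 Ga^3+(aq), the reaction quotient is Q = [Ga^3+(aq)]^2 / [Ni^2+(aq)]^3.
Substituting the known concentrations and solving, log [Ga^3+(aq)] = 0.370 and [Ga^3+(aq)] = 2.3 M.

2.3 M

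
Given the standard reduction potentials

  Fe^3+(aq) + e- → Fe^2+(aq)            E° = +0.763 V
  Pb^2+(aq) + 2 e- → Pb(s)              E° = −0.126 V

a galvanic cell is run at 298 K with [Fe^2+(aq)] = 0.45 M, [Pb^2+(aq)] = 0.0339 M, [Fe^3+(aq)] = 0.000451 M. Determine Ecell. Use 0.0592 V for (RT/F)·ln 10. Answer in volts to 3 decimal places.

+0.755 V

The Fe³⁺/Fe²⁺ couple has the more positive E°, so it is the cathode; Pb²⁺/Pb is the anode.
E°cell = E°cat − E°an = +0.763 − (−0.126) = +0.889 V; n = 2.
For the overall reaction 2 Fe^3+(aq) + Pb(s) → 2 Fe^2+(aq) + Pb^2+(aq), Q = ([Fe^2+(aq)]^2·[Pb^2+(aq)]) / [Fe^3+(aq)]^2 = 3.37×10^4, giving log Q = 4.528.
E = E° − (0.0592/n)·log Q = +0.889 − (0.0592/2)(4.528) = +0.755 V.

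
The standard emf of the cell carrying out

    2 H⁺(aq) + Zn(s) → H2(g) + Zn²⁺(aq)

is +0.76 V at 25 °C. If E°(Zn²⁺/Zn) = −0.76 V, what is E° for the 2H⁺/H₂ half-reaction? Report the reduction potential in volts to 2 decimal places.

+0.00 V

In the reaction as written the 2H⁺/H₂ couple is reduced (cathode) and Zn²⁺/Zn is oxidized (anode), so E°cell = E°(2H⁺/H₂) − E°(Zn²⁺/Zn).
E°(2H⁺/H₂) = E°cell + E°(anode) = +0.76 + (−0.76) = +0.00 V.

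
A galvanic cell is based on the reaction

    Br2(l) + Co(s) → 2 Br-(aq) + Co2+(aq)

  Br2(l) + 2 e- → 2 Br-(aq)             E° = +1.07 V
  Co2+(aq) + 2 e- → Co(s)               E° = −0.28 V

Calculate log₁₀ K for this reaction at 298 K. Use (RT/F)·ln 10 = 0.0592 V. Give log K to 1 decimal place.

The Br₂/Br⁻ couple is reduced (cathode); E°cell = +1.07 − (−0.28) = +1.35 V with n = 2.
At equilibrium E = 0, so log K = nE°cell / 0.0592 = (2)(+1.35) / 0.0592 = 45.6.

log K = 45.6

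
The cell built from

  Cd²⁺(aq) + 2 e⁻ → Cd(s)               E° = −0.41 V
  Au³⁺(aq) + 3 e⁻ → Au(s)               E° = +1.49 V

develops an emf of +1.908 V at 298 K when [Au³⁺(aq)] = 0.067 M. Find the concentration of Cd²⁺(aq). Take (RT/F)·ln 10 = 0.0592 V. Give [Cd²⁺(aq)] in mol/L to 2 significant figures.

The Au³⁺/Au couple has the larger reduction potential, so it is the cathode: E°cell = +1.49 − (−0.41) = +1.90 V and n = 6.
Since E = E° − (0.0592/n)·log Q, log Q = n(E° − E)/0.0592 = −0.811.
For 2 Au³⁺(aq) + 3 Cd(s) → 2 Au(s) + 3 Cd²⁺(aq), the reaction quotient is Q = [Cd²⁺(aq)]^3 / [Au³⁺(aq)]^2.
Isolating [Cd²⁺(aq)] in Q = 10^{−0.811} yields log [Cd²⁺(aq)] = −1.053, i.e. 0.089 M.

0.089 M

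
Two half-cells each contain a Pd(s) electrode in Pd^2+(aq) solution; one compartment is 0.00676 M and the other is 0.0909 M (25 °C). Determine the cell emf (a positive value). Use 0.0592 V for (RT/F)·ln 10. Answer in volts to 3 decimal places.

For a concentration cell E°cell = 0, since both electrodes use the same couple.
The compartment with the higher Pd^2+(aq) concentration (0.0909 M) acts as the cathode; ions are reduced there and produced at the dilute (0.00676 M) anode.
With n = 2, Ecell = −(0.0592/2)·log([dilute]/[conc]) = −(0.0592/2)·log(0.00676/0.0909) = +0.033 V.

0.033 V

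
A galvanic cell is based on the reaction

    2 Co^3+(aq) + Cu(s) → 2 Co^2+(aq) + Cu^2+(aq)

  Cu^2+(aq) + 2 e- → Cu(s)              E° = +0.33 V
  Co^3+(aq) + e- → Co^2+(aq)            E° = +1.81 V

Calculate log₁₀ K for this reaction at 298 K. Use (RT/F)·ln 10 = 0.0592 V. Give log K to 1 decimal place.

log K = 50.0

The Co³⁺/Co²⁺ couple is reduced (cathode); E°cell = +1.81 − (+0.33) = +1.48 V with n = 2.
At equilibrium E = 0, so log K = nE°cell / 0.0592 = (2)(+1.48) / 0.0592 = 50.0.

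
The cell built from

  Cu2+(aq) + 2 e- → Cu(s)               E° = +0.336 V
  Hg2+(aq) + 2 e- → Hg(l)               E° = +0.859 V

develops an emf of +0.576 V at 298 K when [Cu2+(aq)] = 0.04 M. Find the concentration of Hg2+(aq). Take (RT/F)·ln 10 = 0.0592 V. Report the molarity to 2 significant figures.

2.5 M

The Hg²⁺/Hg couple has the larger reduction potential, so it is the cathode: E°cell = +0.859 − (+0.336) = +0.523 V and n = 2.
From the Nernst equation, log Q = n(E° − E)/0.0592 = 2·(+0.523 − (+0.576))/0.0592 = −1.791.
Balancing electrons gives Hg2+(aq) + Cu(s) → Hg(l) + Cu2+(aq); thus Q = [Cu2+(aq)] / [Hg2+(aq)].
Substituting the known concentrations and solving, log [Hg2+(aq)] = 0.393 and [Hg2+(aq)] = 2.5 M.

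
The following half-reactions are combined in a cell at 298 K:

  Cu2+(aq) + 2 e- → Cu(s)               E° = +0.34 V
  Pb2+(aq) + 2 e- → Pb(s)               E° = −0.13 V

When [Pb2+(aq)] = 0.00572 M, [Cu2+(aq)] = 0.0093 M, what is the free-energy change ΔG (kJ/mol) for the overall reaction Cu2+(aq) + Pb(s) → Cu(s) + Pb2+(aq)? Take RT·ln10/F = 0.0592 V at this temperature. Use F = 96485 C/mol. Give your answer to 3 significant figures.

With Cu²⁺/Cu reduced at the cathode, E°cell = +0.34 − (−0.13) = +0.47 V and n = 2.
Q = [Pb2+(aq)] / [Cu2+(aq)] = 0.615, so log Q = −0.211 and E = +0.47 − (0.0592/2)(−0.211) = +0.4762 V.
Then ΔG = −nFE = −2 × 96485 × +0.4762 J/mol = −91.9 kJ/mol.

−91.9 kJ/mol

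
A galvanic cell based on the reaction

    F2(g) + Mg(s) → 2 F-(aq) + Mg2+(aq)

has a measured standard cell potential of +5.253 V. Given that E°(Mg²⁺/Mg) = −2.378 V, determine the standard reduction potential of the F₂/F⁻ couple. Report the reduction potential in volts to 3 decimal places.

In the reaction as written the F₂/F⁻ couple is reduced (cathode) and Mg²⁺/Mg is oxidized (anode), so E°cell = E°(F₂/F⁻) − E°(Mg²⁺/Mg).
E°(F₂/F⁻) = E°cell + E°(anode) = +5.253 + (−2.378) = +2.875 V.

+2.875 V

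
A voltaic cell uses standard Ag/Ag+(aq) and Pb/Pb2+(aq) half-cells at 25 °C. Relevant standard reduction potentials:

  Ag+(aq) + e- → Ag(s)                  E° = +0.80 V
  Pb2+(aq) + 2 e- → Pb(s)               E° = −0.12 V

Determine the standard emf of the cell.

+0.92 V

Of the two couples in this cell, the one with the more positive reduction potential is reduced at the cathode: here that is Ag⁺/Ag (+0.80 V); Pb²⁺/Pb (−0.12 V) is the anode.
E°cell = E°(cathode) − E°(anode) = +0.80 − (−0.12) = +0.92 V.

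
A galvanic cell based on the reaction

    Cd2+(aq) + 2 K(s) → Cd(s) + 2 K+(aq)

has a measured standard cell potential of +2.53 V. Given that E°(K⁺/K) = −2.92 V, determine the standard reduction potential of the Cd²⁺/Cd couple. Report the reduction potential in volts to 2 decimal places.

In the reaction as written the Cd²⁺/Cd couple is reduced (cathode) and K⁺/K is oxidized (anode), so E°cell = E°(Cd²⁺/Cd) − E°(K⁺/K).
E°(Cd²⁺/Cd) = E°cell + E°(anode) = +2.53 + (−2.92) = −0.39 V.

−0.39 V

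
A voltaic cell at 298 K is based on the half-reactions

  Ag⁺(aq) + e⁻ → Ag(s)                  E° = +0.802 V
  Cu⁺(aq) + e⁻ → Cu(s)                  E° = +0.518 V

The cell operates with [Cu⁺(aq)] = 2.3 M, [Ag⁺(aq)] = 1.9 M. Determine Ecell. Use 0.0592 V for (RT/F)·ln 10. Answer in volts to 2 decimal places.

+0.28 V

Since E°(Ag⁺/Ag) > E°(Cu⁺/Cu), Ag⁺/Ag serves as the cathode.
The standard potential is +0.802 − (+0.518) = +0.284 V and the balanced reaction transfers n = 1 electron.
For the overall reaction Ag⁺(aq) + Cu(s) → Ag(s) + Cu⁺(aq), Q = [Cu⁺(aq)] / [Ag⁺(aq)] = 1.21, giving log Q = 0.083.
E = E° − (0.0592/n)·log Q = +0.284 − (0.0592/1)(0.083) = +0.28 V.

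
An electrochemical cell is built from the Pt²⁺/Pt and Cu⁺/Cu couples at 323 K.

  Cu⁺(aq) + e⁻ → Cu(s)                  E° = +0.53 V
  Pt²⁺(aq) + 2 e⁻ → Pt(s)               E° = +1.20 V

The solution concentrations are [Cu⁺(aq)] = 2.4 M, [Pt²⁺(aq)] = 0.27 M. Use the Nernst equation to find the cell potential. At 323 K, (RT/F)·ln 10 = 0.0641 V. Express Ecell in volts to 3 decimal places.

+0.627 V

Since E°(Pt²⁺/Pt) > E°(Cu⁺/Cu), Pt²⁺/Pt serves as the cathode.
E°cell = E°cat − E°an = +1.20 − (+0.53) = +0.67 V; n = 2.
Balancing gives Pt²⁺(aq) + 2 Cu(s) → Pt(s) + 2 Cu⁺(aq); hence Q = [Cu⁺(aq)]^2 / [Pt²⁺(aq)] = 21.3 (log Q = 1.329).
By the Nernst equation, E = +0.67 − (0.0641/2)·(1.329) = +0.627 V.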